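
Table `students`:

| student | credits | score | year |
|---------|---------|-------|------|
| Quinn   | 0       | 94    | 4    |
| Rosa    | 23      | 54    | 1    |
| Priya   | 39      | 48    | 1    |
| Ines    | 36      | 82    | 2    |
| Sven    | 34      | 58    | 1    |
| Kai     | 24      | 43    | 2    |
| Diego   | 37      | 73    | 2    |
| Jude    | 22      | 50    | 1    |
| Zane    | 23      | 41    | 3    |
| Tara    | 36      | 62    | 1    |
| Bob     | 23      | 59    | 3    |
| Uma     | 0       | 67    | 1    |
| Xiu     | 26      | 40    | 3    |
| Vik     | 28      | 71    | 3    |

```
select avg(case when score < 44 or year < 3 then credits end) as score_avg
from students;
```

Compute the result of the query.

27.2727272727

student=Quinn: ✗
student=Rosa: ✓ → 23
student=Priya: ✓ → 39
student=Ines: ✓ → 36
student=Sven: ✓ → 34
student=Kai: ✓ → 24
student=Diego: ✓ → 37
student=Jude: ✓ → 22
student=Zane: ✓ → 23
student=Tara: ✓ → 36
student=Bob: ✗
student=Uma: ✓ → 0
student=Xiu: ✓ → 26
student=Vik: ✗
score_avg = (23 + 39 + 36 + 34 + 24 + 37 + 22 + 23 + 36 + 0 + 26) / 11 = 27.2727272727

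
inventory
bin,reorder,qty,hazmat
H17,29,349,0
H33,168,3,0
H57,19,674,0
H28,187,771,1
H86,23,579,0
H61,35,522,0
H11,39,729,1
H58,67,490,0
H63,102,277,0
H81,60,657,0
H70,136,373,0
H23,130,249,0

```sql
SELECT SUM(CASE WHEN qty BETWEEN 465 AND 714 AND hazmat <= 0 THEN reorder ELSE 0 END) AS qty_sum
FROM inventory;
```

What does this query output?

204

bin=H17: ✗
bin=H33: ✗
bin=H57: ✓ → 19
bin=H28: ✗
bin=H86: ✓ → 23
bin=H61: ✓ → 35
bin=H11: ✗
bin=H58: ✓ → 67
bin=H63: ✗
bin=H81: ✓ → 60
bin=H70: ✗
bin=H23: ✗
qty_sum = 19 + 23 + 35 + 67 + 60 = 204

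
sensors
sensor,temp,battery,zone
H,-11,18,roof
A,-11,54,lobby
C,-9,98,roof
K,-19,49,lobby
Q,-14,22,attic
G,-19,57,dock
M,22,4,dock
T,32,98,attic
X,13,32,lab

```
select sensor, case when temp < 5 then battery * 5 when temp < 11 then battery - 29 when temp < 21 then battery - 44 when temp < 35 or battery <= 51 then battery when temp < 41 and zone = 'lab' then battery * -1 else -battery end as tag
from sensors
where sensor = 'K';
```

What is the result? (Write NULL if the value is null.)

sensor = K: temp=-19, battery=49, zone=lobby.
temp < 5 → true → 245

245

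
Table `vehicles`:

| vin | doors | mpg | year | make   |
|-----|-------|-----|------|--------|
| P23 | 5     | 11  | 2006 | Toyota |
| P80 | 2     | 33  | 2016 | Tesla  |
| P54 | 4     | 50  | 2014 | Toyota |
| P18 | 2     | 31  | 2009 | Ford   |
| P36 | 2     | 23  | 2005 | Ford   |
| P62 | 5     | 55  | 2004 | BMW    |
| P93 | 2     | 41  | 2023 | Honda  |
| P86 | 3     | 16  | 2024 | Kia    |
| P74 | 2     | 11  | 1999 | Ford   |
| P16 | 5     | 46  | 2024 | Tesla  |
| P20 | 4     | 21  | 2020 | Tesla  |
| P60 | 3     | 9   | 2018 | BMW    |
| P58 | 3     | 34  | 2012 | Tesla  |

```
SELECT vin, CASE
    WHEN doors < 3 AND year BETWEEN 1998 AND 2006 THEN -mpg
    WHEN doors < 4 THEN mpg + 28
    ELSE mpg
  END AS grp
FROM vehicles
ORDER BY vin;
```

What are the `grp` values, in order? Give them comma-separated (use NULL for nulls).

46, 59, 21, 11, -23, 50, 62, 37, 55, -11, 61, 44, 69

vin=P16: ELSE → 46
vin=P18: doors < 4 → 59
vin=P20: ELSE → 21
vin=P23: ELSE → 11
vin=P36: doors < 3 AND year BETWEEN 1998 AND 2006 → -23
vin=P54: ELSE → 50
vin=P58: doors < 4 → 62
vin=P60: doors < 4 → 37
vin=P62: ELSE → 55
vin=P74: doors < 3 AND year BETWEEN 1998 AND 2006 → -11
vin=P80: doors < 4 → 61
vin=P86: doors < 4 → 44
vin=P93: doors < 4 → 69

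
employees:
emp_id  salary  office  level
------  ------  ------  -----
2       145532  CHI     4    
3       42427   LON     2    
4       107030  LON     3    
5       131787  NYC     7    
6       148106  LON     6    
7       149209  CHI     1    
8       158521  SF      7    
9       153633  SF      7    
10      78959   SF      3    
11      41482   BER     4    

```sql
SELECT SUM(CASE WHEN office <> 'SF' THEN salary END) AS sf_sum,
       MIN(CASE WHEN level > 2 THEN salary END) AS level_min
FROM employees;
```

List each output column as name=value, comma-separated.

[sf_sum: office <> 'SF']
emp_id=2: ✓ → 145532
emp_id=3: ✓ → 42427
emp_id=4: ✓ → 107030
emp_id=5: ✓ → 131787
emp_id=6: ✓ → 148106
emp_id=7: ✓ → 149209
emp_id=8: ✗
emp_id=9: ✗
emp_id=10: ✗
emp_id=11: ✓ → 41482
sf_sum = 145532 + 42427 + 107030 + 131787 + 148106 + 149209 + 41482 = 765573
—
[level_min: level > 2]
emp_id=2: ✓ → 145532
emp_id=3: ✗
emp_id=4: ✓ → 107030
emp_id=5: ✓ → 131787
emp_id=6: ✓ → 148106
emp_id=7: ✗
emp_id=8: ✓ → 158521
emp_id=9: ✓ → 153633
emp_id=10: ✓ → 78959
emp_id=11: ✓ → 41482
level_min = MIN(145532, 107030, 131787, 148106, 158521, 153633, 78959, 41482) = 41482

sf_sum=765573, level_min=41482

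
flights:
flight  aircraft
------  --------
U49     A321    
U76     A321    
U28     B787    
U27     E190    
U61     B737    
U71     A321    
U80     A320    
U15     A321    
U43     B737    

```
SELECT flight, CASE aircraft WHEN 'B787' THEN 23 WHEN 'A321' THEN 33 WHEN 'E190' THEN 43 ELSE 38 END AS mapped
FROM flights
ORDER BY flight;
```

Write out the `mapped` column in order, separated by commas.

flight=U15: aircraft='A321' → 33
flight=U27: aircraft='E190' → 43
flight=U28: aircraft='B787' → 23
flight=U43: ELSE → 38
flight=U49: aircraft='A321' → 33
flight=U61: ELSE → 38
flight=U71: aircraft='A321' → 33
flight=U76: aircraft='A321' → 33
flight=U80: ELSE → 38

33, 43, 23, 38, 33, 38, 33, 33, 38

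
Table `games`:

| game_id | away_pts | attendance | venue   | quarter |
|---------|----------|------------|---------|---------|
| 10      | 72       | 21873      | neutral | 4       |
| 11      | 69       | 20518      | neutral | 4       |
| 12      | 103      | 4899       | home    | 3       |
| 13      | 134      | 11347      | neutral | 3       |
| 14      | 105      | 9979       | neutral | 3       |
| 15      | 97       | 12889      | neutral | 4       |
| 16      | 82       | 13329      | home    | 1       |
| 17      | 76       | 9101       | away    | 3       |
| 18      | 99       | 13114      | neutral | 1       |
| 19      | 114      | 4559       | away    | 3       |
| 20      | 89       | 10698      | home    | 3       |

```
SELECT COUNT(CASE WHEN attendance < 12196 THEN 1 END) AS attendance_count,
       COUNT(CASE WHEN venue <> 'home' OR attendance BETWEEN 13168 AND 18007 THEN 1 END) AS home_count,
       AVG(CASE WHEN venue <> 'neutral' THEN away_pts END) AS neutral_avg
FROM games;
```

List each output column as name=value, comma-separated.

[attendance_count: attendance < 12196]
game_id=10: ✗
game_id=11: ✗
game_id=12: ✓ → 1
game_id=13: ✓ → 1
game_id=14: ✓ → 1
game_id=15: ✗
game_id=16: ✗
game_id=17: ✓ → 1
game_id=18: ✗
game_id=19: ✓ → 1
game_id=20: ✓ → 1
attendance_count = COUNT(1, 1, 1, 1, 1, 1) = 6
—
[home_count: venue <> 'home' OR attendance BETWEEN 13168 AND 18007]
game_id=10: ✓ → 1
game_id=11: ✓ → 1
game_id=12: ✗
game_id=13: ✓ → 1
game_id=14: ✓ → 1
game_id=15: ✓ → 1
game_id=16: ✓ → 1
game_id=17: ✓ → 1
game_id=18: ✓ → 1
game_id=19: ✓ → 1
game_id=20: ✗
home_count = COUNT(1, 1, 1, 1, 1, 1, 1, 1, 1) = 9
—
[neutral_avg: venue <> 'neutral']
game_id=10: ✗
game_id=11: ✗
game_id=12: ✓ → 103
game_id=13: ✗
game_id=14: ✗
game_id=15: ✗
game_id=16: ✓ → 82
game_id=17: ✓ → 76
game_id=18: ✗
game_id=19: ✓ → 114
game_id=20: ✓ → 89
neutral_avg = (103 + 82 + 76 + 114 + 89) / 5 = 92.8

attendance_count=6, home_count=9, neutral_avg=92.8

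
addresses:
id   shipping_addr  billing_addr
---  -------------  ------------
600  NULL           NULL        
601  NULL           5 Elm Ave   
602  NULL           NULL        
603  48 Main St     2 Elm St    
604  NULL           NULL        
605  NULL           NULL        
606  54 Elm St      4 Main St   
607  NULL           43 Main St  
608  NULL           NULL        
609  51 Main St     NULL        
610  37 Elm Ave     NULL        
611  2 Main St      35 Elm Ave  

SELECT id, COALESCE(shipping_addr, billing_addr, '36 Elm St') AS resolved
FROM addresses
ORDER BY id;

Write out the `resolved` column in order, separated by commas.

36 Elm St, 5 Elm Ave, 36 Elm St, 48 Main St, 36 Elm St, 36 Elm St, 54 Elm St, 43 Main St, 36 Elm St, 51 Main St, 37 Elm Ave, 2 Main St

id=600: shipping_addr=NULL, billing_addr=NULL, → literal 36 Elm St → 36 Elm St
id=601: shipping_addr=NULL, billing_addr=5 Elm Ave → 5 Elm Ave
id=602: shipping_addr=NULL, billing_addr=NULL, → literal 36 Elm St → 36 Elm St
id=603: shipping_addr=48 Main St → 48 Main St
id=604: shipping_addr=NULL, billing_addr=NULL, → literal 36 Elm St → 36 Elm St
id=605: shipping_addr=NULL, billing_addr=NULL, → literal 36 Elm St → 36 Elm St
id=606: shipping_addr=54 Elm St → 54 Elm St
id=607: shipping_addr=NULL, billing_addr=43 Main St → 43 Main St
id=608: shipping_addr=NULL, billing_addr=NULL, → literal 36 Elm St → 36 Elm St
id=609: shipping_addr=51 Main St → 51 Main St
id=610: shipping_addr=37 Elm Ave → 37 Elm Ave
id=611: shipping_addr=2 Main St → 2 Main St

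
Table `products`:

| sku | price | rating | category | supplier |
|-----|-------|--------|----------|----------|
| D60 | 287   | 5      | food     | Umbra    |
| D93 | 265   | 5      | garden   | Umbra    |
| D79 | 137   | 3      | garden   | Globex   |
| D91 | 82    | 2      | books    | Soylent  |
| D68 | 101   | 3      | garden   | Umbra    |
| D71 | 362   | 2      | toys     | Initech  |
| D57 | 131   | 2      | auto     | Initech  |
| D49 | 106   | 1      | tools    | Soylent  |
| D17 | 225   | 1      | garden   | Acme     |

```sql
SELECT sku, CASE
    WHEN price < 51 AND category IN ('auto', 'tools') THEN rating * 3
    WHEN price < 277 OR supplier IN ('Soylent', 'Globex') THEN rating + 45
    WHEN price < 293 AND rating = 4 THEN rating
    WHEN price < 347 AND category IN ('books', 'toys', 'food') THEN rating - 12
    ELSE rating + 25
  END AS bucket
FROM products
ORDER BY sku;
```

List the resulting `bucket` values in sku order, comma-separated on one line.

sku=D17: price < 277 OR supplier IN ('Soylent', 'Globex') → 46
sku=D49: price < 277 OR supplier IN ('Soylent', 'Globex') → 46
sku=D57: price < 277 OR supplier IN ('Soylent', 'Globex') → 47
sku=D60: price < 347 AND category IN ('books', 'toys', 'food') → -7
sku=D68: price < 277 OR supplier IN ('Soylent', 'Globex') → 48
sku=D71: ELSE → 27
sku=D79: price < 277 OR supplier IN ('Soylent', 'Globex') → 48
sku=D91: price < 277 OR supplier IN ('Soylent', 'Globex') → 47
sku=D93: price < 277 OR supplier IN ('Soylent', 'Globex') → 50

46, 46, 47, -7, 48, 27, 48, 47, 50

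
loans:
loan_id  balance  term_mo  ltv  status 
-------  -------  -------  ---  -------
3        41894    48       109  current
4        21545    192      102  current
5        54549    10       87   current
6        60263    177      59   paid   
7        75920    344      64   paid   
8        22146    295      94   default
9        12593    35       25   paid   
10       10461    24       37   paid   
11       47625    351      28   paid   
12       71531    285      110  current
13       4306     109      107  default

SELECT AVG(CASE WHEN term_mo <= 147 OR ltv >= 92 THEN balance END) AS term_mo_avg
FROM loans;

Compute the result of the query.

loan_id=3: ✓ → 41894
loan_id=4: ✓ → 21545
loan_id=5: ✓ → 54549
loan_id=6: ✗
loan_id=7: ✗
loan_id=8: ✓ → 22146
loan_id=9: ✓ → 12593
loan_id=10: ✓ → 10461
loan_id=11: ✗
loan_id=12: ✓ → 71531
loan_id=13: ✓ → 4306
term_mo_avg = (41894 + 21545 + 54549 + 22146 + 12593 + 10461 + 71531 + 4306) / 8 = 29878.125

29878.125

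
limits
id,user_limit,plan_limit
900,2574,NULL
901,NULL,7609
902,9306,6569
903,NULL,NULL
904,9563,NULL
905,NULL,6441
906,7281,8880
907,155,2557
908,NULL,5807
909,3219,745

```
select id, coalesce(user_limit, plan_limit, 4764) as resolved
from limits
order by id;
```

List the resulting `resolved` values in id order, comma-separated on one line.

id=900: user_limit=2574 → 2574
id=901: user_limit=NULL, plan_limit=7609 → 7609
id=902: user_limit=9306 → 9306
id=903: user_limit=NULL, plan_limit=NULL, → literal 4764 → 4764
id=904: user_limit=9563 → 9563
id=905: user_limit=NULL, plan_limit=6441 → 6441
id=906: user_limit=7281 → 7281
id=907: user_limit=155 → 155
id=908: user_limit=NULL, plan_limit=5807 → 5807
id=909: user_limit=3219 → 3219

2574, 7609, 9306, 4764, 9563, 6441, 7281, 155, 5807, 3219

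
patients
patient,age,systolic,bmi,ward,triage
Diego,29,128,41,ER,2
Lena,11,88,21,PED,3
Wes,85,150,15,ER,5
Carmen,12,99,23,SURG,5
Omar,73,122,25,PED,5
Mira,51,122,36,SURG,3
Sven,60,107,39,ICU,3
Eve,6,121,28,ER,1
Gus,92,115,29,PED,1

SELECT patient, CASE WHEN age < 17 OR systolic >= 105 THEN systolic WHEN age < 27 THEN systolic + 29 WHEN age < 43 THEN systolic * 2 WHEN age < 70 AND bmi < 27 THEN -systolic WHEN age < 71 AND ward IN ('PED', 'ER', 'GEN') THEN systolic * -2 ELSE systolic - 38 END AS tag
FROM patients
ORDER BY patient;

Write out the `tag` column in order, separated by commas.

patient=Carmen: age < 17 OR systolic >= 105 → 99
patient=Diego: age < 17 OR systolic >= 105 → 128
patient=Eve: age < 17 OR systolic >= 105 → 121
patient=Gus: age < 17 OR systolic >= 105 → 115
patient=Lena: age < 17 OR systolic >= 105 → 88
patient=Mira: age < 17 OR systolic >= 105 → 122
patient=Omar: age < 17 OR systolic >= 105 → 122
patient=Sven: age < 17 OR systolic >= 105 → 107
patient=Wes: age < 17 OR systolic >= 105 → 150

99, 128, 121, 115, 88, 122, 122, 107, 150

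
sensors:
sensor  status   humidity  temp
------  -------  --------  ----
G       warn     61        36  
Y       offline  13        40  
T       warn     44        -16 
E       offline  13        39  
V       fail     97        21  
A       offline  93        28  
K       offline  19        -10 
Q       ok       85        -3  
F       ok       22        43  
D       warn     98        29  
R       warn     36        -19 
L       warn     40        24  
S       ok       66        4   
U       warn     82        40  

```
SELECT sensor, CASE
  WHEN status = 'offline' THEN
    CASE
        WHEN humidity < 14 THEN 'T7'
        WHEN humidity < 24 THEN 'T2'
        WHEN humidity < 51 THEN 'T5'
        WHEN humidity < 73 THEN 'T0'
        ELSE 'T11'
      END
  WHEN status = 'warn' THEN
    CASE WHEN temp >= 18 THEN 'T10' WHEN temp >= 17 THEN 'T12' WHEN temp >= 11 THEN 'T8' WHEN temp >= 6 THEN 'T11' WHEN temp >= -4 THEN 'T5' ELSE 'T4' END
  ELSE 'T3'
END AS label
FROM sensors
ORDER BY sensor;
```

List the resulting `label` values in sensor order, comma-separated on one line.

T11, T10, T7, T3, T10, T2, T10, T3, T4, T3, T4, T10, T3, T7

sensor=A: status='offline' → inner[ELSE] → T11
sensor=D: status='warn' → inner[temp >= 18] → T10
sensor=E: status='offline' → inner[humidity < 14] → T7
sensor=F: status='ok' → outer ELSE → T3
sensor=G: status='warn' → inner[temp >= 18] → T10
sensor=K: status='offline' → inner[humidity < 24] → T2
sensor=L: status='warn' → inner[temp >= 18] → T10
sensor=Q: status='ok' → outer ELSE → T3
sensor=R: status='warn' → inner[ELSE] → T4
sensor=S: status='ok' → outer ELSE → T3
sensor=T: status='warn' → inner[ELSE] → T4
sensor=U: status='warn' → inner[temp >= 18] → T10
sensor=V: status='fail' → outer ELSE → T3
sensor=Y: status='offline' → inner[humidity < 14] → T7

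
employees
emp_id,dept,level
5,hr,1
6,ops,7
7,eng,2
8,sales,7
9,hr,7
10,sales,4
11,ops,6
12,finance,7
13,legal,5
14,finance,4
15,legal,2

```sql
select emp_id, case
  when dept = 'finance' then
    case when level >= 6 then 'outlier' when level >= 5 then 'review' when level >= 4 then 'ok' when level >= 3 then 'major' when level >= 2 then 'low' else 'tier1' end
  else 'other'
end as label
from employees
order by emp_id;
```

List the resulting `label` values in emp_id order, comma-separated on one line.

other, other, other, other, other, other, other, outlier, other, ok, other

emp_id=5: dept='hr' → outer ELSE → other
emp_id=6: dept='ops' → outer ELSE → other
emp_id=7: dept='eng' → outer ELSE → other
emp_id=8: dept='sales' → outer ELSE → other
emp_id=9: dept='hr' → outer ELSE → other
emp_id=10: dept='sales' → outer ELSE → other
emp_id=11: dept='ops' → outer ELSE → other
emp_id=12: dept='finance' → inner[level >= 6] → outlier
emp_id=13: dept='legal' → outer ELSE → other
emp_id=14: dept='finance' → inner[level >= 4] → ok
emp_id=15: dept='legal' → outer ELSE → other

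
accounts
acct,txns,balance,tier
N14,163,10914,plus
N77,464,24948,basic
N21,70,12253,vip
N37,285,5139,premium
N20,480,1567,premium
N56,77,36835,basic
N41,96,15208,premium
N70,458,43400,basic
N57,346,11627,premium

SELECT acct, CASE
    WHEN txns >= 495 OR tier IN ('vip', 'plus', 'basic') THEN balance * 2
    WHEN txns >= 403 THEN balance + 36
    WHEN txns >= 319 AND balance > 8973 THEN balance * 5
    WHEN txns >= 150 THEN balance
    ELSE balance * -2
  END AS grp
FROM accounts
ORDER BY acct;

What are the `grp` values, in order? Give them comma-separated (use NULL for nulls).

21828, 1603, 24506, 5139, -30416, 73670, 58135, 86800, 49896

acct=N14: txns >= 495 OR tier IN ('vip', 'plus', 'basic') → 21828
acct=N20: txns >= 403 → 1603
acct=N21: txns >= 495 OR tier IN ('vip', 'plus', 'basic') → 24506
acct=N37: txns >= 150 → 5139
acct=N41: ELSE → -30416
acct=N56: txns >= 495 OR tier IN ('vip', 'plus', 'basic') → 73670
acct=N57: txns >= 319 AND balance > 8973 → 58135
acct=N70: txns >= 495 OR tier IN ('vip', 'plus', 'basic') → 86800
acct=N77: txns >= 495 OR tier IN ('vip', 'plus', 'basic') → 49896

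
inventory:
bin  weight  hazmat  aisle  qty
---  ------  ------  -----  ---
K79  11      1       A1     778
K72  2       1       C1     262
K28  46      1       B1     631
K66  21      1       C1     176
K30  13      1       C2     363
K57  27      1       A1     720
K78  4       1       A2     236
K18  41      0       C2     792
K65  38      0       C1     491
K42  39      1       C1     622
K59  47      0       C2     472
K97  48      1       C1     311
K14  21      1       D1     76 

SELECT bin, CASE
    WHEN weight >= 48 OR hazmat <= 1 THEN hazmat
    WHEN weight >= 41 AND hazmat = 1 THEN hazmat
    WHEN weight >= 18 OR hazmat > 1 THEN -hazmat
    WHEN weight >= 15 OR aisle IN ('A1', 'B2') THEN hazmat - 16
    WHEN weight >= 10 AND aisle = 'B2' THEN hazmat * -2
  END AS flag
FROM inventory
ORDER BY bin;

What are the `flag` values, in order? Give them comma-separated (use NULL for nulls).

1, 0, 1, 1, 1, 1, 0, 0, 1, 1, 1, 1, 1

bin=K14: weight >= 48 OR hazmat <= 1 → 1
bin=K18: weight >= 48 OR hazmat <= 1 → 0
bin=K28: weight >= 48 OR hazmat <= 1 → 1
bin=K30: weight >= 48 OR hazmat <= 1 → 1
bin=K42: weight >= 48 OR hazmat <= 1 → 1
bin=K57: weight >= 48 OR hazmat <= 1 → 1
bin=K59: weight >= 48 OR hazmat <= 1 → 0
bin=K65: weight >= 48 OR hazmat <= 1 → 0
bin=K66: weight >= 48 OR hazmat <= 1 → 1
bin=K72: weight >= 48 OR hazmat <= 1 → 1
bin=K78: weight >= 48 OR hazmat <= 1 → 1
bin=K79: weight >= 48 OR hazmat <= 1 → 1
bin=K97: weight >= 48 OR hazmat <= 1 → 1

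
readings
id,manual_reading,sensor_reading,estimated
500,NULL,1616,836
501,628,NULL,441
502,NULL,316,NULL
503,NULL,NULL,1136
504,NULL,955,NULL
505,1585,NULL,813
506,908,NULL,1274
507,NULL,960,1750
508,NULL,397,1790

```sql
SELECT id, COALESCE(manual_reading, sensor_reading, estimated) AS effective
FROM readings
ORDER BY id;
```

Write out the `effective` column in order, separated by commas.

id=500: manual_reading=NULL, sensor_reading=1616 → 1616
id=501: manual_reading=628 → 628
id=502: manual_reading=NULL, sensor_reading=316 → 316
id=503: manual_reading=NULL, sensor_reading=NULL, estimated=1136 → 1136
id=504: manual_reading=NULL, sensor_reading=955 → 955
id=505: manual_reading=1585 → 1585
id=506: manual_reading=908 → 908
id=507: manual_reading=NULL, sensor_reading=960 → 960
id=508: manual_reading=NULL, sensor_reading=397 → 397

1616, 628, 316, 1136, 955, 1585, 908, 960, 397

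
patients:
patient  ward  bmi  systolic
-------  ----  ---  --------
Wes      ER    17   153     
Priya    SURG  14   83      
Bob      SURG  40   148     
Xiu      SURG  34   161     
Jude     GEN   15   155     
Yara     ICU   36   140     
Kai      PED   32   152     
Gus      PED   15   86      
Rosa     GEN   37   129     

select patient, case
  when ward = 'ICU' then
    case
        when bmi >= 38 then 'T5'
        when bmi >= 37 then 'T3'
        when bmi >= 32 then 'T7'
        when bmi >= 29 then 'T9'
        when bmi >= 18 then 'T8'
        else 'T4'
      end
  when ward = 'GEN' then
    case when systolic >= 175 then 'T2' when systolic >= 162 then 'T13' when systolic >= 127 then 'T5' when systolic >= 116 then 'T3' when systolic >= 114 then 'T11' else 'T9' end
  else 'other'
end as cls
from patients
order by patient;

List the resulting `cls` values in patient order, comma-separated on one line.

other, other, T5, other, other, T5, other, other, T7

patient=Bob: ward='SURG' → outer ELSE → other
patient=Gus: ward='PED' → outer ELSE → other
patient=Jude: ward='GEN' → inner[systolic >= 127] → T5
patient=Kai: ward='PED' → outer ELSE → other
patient=Priya: ward='SURG' → outer ELSE → other
patient=Rosa: ward='GEN' → inner[systolic >= 127] → T5
patient=Wes: ward='ER' → outer ELSE → other
patient=Xiu: ward='SURG' → outer ELSE → other
patient=Yara: ward='ICU' → inner[bmi >= 32] → T7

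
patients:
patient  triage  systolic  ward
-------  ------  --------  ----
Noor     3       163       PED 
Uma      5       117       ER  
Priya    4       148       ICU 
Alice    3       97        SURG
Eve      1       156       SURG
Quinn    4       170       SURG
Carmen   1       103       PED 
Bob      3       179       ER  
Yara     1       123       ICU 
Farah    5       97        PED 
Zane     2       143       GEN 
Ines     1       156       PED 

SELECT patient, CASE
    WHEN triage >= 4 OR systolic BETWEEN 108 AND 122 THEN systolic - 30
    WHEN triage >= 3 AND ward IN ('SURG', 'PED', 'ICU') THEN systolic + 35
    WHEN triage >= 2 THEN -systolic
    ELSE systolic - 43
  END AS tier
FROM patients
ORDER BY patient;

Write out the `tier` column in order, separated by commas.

patient=Alice: triage >= 3 AND ward IN ('SURG', 'PED', 'ICU') → 132
patient=Bob: triage >= 2 → -179
patient=Carmen: ELSE → 60
patient=Eve: ELSE → 113
patient=Farah: triage >= 4 OR systolic BETWEEN 108 AND 122 → 67
patient=Ines: ELSE → 113
patient=Noor: triage >= 3 AND ward IN ('SURG', 'PED', 'ICU') → 198
patient=Priya: triage >= 4 OR systolic BETWEEN 108 AND 122 → 118
patient=Quinn: triage >= 4 OR systolic BETWEEN 108 AND 122 → 140
patient=Uma: triage >= 4 OR systolic BETWEEN 108 AND 122 → 87
patient=Yara: ELSE → 80
patient=Zane: triage >= 2 → -143

132, -179, 60, 113, 67, 113, 198, 118, 140, 87, 80, -143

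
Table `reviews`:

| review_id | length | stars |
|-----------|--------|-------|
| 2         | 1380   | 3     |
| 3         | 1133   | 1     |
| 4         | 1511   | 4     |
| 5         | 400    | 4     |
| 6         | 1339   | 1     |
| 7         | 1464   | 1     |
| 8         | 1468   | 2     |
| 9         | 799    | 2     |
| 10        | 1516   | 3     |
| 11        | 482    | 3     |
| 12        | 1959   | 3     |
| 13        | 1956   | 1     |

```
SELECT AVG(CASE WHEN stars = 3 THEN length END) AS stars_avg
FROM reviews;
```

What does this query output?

1334.25

review_id=2: ✓ → 1380
review_id=3: ✗
review_id=4: ✗
review_id=5: ✗
review_id=6: ✗
review_id=7: ✗
review_id=8: ✗
review_id=9: ✗
review_id=10: ✓ → 1516
review_id=11: ✓ → 482
review_id=12: ✓ → 1959
review_id=13: ✗
stars_avg = (1380 + 1516 + 482 + 1959) / 4 = 1334.25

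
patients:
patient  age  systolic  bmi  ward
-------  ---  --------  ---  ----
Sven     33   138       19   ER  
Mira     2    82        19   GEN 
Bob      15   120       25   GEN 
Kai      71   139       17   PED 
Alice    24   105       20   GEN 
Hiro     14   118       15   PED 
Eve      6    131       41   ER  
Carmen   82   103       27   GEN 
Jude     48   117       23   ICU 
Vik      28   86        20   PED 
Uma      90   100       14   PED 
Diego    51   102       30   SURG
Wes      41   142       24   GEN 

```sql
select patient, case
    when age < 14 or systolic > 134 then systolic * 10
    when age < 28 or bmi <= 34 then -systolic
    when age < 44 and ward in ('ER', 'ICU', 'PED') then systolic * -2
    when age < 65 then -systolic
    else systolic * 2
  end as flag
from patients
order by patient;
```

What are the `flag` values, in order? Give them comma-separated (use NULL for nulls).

patient=Alice: age < 28 or bmi <= 34 → -105
patient=Bob: age < 28 or bmi <= 34 → -120
patient=Carmen: age < 28 or bmi <= 34 → -103
patient=Diego: age < 28 or bmi <= 34 → -102
patient=Eve: age < 14 or systolic > 134 → 1310
patient=Hiro: age < 28 or bmi <= 34 → -118
patient=Jude: age < 28 or bmi <= 34 → -117
patient=Kai: age < 14 or systolic > 134 → 1390
patient=Mira: age < 14 or systolic > 134 → 820
patient=Sven: age < 14 or systolic > 134 → 1380
patient=Uma: age < 28 or bmi <= 34 → -100
patient=Vik: age < 28 or bmi <= 34 → -86
patient=Wes: age < 14 or systolic > 134 → 1420

-105, -120, -103, -102, 1310, -118, -117, 1390, 820, 1380, -100, -86, 1420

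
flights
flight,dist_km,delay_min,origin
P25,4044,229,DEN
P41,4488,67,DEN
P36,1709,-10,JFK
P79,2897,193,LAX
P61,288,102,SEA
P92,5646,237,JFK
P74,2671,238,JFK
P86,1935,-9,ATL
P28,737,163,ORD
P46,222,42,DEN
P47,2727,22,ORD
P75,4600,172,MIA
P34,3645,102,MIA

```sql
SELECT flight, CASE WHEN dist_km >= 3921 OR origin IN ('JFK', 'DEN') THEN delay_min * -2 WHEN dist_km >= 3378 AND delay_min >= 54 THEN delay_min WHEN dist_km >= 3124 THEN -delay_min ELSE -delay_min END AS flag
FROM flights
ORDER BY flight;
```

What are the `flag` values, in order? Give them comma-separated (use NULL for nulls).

-458, -163, 102, 20, -134, -84, -22, -102, -476, -344, -193, 9, -474

flight=P25: dist_km >= 3921 OR origin IN ('JFK', 'DEN') → -458
flight=P28: ELSE → -163
flight=P34: dist_km >= 3378 AND delay_min >= 54 → 102
flight=P36: dist_km >= 3921 OR origin IN ('JFK', 'DEN') → 20
flight=P41: dist_km >= 3921 OR origin IN ('JFK', 'DEN') → -134
flight=P46: dist_km >= 3921 OR origin IN ('JFK', 'DEN') → -84
flight=P47: ELSE → -22
flight=P61: ELSE → -102
flight=P74: dist_km >= 3921 OR origin IN ('JFK', 'DEN') → -476
flight=P75: dist_km >= 3921 OR origin IN ('JFK', 'DEN') → -344
flight=P79: ELSE → -193
flight=P86: ELSE → 9
flight=P92: dist_km >= 3921 OR origin IN ('JFK', 'DEN') → -474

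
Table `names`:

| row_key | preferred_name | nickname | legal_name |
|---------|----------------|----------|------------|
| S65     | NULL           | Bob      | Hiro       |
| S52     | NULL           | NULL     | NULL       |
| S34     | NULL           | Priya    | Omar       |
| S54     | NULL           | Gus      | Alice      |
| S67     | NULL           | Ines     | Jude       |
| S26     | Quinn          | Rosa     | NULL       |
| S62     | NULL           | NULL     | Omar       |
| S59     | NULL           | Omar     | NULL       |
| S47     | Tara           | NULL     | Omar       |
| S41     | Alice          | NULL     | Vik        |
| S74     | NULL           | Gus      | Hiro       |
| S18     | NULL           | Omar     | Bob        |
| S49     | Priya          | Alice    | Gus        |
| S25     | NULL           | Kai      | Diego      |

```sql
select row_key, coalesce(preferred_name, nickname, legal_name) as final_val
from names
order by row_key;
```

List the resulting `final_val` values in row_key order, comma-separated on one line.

row_key=S18: preferred_name=NULL, nickname=Omar → Omar
row_key=S25: preferred_name=NULL, nickname=Kai → Kai
row_key=S26: preferred_name=Quinn → Quinn
row_key=S34: preferred_name=NULL, nickname=Priya → Priya
row_key=S41: preferred_name=Alice → Alice
row_key=S47: preferred_name=Tara → Tara
row_key=S49: preferred_name=Priya → Priya
row_key=S52: preferred_name=NULL, nickname=NULL, legal_name=NULL (all NULL) → NULL
row_key=S54: preferred_name=NULL, nickname=Gus → Gus
row_key=S59: preferred_name=NULL, nickname=Omar → Omar
row_key=S62: preferred_name=NULL, nickname=NULL, legal_name=Omar → Omar
row_key=S65: preferred_name=NULL, nickname=Bob → Bob
row_key=S67: preferred_name=NULL, nickname=Ines → Ines
row_key=S74: preferred_name=NULL, nickname=Gus → Gus

Omar, Kai, Quinn, Priya, Alice, Tara, Priya, NULL, Gus, Omar, Omar, Bob, Ines, Gus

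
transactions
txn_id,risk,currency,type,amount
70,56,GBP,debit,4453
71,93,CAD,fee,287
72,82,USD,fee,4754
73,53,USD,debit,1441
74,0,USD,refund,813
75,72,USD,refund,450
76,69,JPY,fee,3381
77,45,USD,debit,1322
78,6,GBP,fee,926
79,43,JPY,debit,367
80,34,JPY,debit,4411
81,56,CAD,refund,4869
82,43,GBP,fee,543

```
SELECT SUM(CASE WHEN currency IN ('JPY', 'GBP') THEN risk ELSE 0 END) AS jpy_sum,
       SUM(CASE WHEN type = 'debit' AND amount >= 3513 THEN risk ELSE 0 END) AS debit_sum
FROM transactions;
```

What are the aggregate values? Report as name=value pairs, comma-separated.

[jpy_sum: currency IN ('JPY', 'GBP')]
txn_id=70: ✓ → 56
txn_id=71: ✗
txn_id=72: ✗
txn_id=73: ✗
txn_id=74: ✗
txn_id=75: ✗
txn_id=76: ✓ → 69
txn_id=77: ✗
txn_id=78: ✓ → 6
txn_id=79: ✓ → 43
txn_id=80: ✓ → 34
txn_id=81: ✗
txn_id=82: ✓ → 43
jpy_sum = 56 + 69 + 6 + 43 + 34 + 43 = 251
—
[debit_sum: type = 'debit' AND amount >= 3513]
txn_id=70: ✓ → 56
txn_id=71: ✗
txn_id=72: ✗
txn_id=73: ✗
txn_id=74: ✗
txn_id=75: ✗
txn_id=76: ✗
txn_id=77: ✗
txn_id=78: ✗
txn_id=79: ✗
txn_id=80: ✓ → 34
txn_id=81: ✗
txn_id=82: ✗
debit_sum = 56 + 34 = 90

jpy_sum=251, debit_sum=90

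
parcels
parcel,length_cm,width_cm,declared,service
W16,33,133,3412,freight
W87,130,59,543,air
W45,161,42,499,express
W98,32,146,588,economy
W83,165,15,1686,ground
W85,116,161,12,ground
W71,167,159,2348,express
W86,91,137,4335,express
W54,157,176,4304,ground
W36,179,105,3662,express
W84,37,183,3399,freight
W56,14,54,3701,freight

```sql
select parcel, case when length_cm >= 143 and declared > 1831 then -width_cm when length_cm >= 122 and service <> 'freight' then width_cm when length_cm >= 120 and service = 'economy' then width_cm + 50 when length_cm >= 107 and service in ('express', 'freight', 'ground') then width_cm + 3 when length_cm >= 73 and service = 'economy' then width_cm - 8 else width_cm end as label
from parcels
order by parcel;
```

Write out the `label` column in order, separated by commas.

parcel=W16: ELSE → 133
parcel=W36: length_cm >= 143 and declared > 1831 → -105
parcel=W45: length_cm >= 122 and service <> 'freight' → 42
parcel=W54: length_cm >= 143 and declared > 1831 → -176
parcel=W56: ELSE → 54
parcel=W71: length_cm >= 143 and declared > 1831 → -159
parcel=W83: length_cm >= 122 and service <> 'freight' → 15
parcel=W84: ELSE → 183
parcel=W85: length_cm >= 107 and service in ('express', 'freight', 'ground') → 164
parcel=W86: ELSE → 137
parcel=W87: length_cm >= 122 and service <> 'freight' → 59
parcel=W98: ELSE → 146

133, -105, 42, -176, 54, -159, 15, 183, 164, 137, 59, 146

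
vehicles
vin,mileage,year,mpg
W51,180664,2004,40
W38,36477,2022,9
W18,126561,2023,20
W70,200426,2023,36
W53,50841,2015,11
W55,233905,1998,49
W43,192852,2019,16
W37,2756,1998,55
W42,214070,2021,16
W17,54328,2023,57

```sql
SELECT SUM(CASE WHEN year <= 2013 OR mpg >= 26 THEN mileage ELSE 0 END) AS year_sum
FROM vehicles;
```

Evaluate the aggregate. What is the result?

vin=W51: ✓ → 180664
vin=W38: ✗
vin=W18: ✗
vin=W70: ✓ → 200426
vin=W53: ✗
vin=W55: ✓ → 233905
vin=W43: ✗
vin=W37: ✓ → 2756
vin=W42: ✗
vin=W17: ✓ → 54328
year_sum = 180664 + 200426 + 233905 + 2756 + 54328 = 672079

672079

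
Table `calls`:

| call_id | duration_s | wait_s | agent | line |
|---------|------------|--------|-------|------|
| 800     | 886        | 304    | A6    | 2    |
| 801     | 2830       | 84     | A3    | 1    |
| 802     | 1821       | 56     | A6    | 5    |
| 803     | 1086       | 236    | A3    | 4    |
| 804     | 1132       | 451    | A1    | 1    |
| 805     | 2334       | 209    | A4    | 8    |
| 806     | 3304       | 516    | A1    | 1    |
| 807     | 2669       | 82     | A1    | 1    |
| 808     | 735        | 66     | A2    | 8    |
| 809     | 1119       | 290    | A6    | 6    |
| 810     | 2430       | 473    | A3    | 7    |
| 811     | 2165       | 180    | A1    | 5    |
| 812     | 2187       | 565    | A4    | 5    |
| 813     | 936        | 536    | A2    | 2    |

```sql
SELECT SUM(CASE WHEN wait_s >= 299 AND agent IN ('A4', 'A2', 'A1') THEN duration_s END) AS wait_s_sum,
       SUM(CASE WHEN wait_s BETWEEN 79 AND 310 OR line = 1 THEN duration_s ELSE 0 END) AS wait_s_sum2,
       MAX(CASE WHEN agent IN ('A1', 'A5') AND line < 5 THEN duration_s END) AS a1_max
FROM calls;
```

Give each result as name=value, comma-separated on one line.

wait_s_sum=7559, wait_s_sum2=17525, a1_max=3304

[wait_s_sum: wait_s >= 299 AND agent IN ('A4', 'A2', 'A1')]
call_id=800: ✗
call_id=801: ✗
call_id=802: ✗
call_id=803: ✗
call_id=804: ✓ → 1132
call_id=805: ✗
call_id=806: ✓ → 3304
call_id=807: ✗
call_id=808: ✗
call_id=809: ✗
call_id=810: ✗
call_id=811: ✗
call_id=812: ✓ → 2187
call_id=813: ✓ → 936
wait_s_sum = 1132 + 3304 + 2187 + 936 = 7559
—
[wait_s_sum2: wait_s BETWEEN 79 AND 310 OR line = 1]
call_id=800: ✓ → 886
call_id=801: ✓ → 2830
call_id=802: ✗
call_id=803: ✓ → 1086
call_id=804: ✓ → 1132
call_id=805: ✓ → 2334
call_id=806: ✓ → 3304
call_id=807: ✓ → 2669
call_id=808: ✗
call_id=809: ✓ → 1119
call_id=810: ✗
call_id=811: ✓ → 2165
call_id=812: ✗
call_id=813: ✗
wait_s_sum2 = 886 + 2830 + 1086 + 1132 + 2334 + 3304 + 2669 + 1119 + 2165 = 17525
—
[a1_max: agent IN ('A1', 'A5') AND line < 5]
call_id=800: ✗
call_id=801: ✗
call_id=802: ✗
call_id=803: ✗
call_id=804: ✓ → 1132
call_id=805: ✗
call_id=806: ✓ → 3304
call_id=807: ✓ → 2669
call_id=808: ✗
call_id=809: ✗
call_id=810: ✗
call_id=811: ✗
call_id=812: ✗
call_id=813: ✗
a1_max = MAX(1132, 3304, 2669) = 3304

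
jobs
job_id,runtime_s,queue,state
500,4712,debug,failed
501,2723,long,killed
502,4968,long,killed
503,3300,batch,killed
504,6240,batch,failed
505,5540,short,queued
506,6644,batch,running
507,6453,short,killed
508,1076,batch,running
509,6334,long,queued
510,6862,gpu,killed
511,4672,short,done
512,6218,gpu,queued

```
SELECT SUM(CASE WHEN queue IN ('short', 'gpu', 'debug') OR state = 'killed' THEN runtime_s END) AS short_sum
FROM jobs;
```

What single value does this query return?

job_id=500: ✓ → 4712
job_id=501: ✓ → 2723
job_id=502: ✓ → 4968
job_id=503: ✓ → 3300
job_id=504: ✗
job_id=505: ✓ → 5540
job_id=506: ✗
job_id=507: ✓ → 6453
job_id=508: ✗
job_id=509: ✗
job_id=510: ✓ → 6862
job_id=511: ✓ → 4672
job_id=512: ✓ → 6218
short_sum = 4712 + 2723 + 4968 + 3300 + 5540 + 6453 + 6862 + 4672 + 6218 = 45448

45448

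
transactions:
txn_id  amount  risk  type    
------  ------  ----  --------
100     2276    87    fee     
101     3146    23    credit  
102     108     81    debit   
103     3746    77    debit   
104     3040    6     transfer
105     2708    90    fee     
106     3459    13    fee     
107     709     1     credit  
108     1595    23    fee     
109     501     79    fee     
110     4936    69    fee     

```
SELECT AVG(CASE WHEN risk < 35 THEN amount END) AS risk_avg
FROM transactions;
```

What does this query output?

2389.8

txn_id=100: ✗
txn_id=101: ✓ → 3146
txn_id=102: ✗
txn_id=103: ✗
txn_id=104: ✓ → 3040
txn_id=105: ✗
txn_id=106: ✓ → 3459
txn_id=107: ✓ → 709
txn_id=108: ✓ → 1595
txn_id=109: ✗
txn_id=110: ✗
risk_avg = (3146 + 3040 + 3459 + 709 + 1595) / 5 = 2389.8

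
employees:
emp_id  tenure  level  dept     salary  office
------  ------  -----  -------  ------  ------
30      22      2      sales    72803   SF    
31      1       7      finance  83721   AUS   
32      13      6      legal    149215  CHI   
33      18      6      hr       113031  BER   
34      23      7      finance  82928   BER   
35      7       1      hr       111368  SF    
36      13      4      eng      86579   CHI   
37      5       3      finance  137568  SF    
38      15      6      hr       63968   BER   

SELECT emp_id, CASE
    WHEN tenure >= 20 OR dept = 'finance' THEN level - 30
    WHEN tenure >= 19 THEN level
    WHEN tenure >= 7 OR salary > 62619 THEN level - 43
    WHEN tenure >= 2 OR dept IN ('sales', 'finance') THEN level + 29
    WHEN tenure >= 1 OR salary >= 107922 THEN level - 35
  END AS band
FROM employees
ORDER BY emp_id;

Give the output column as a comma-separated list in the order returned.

-28, -23, -37, -37, -23, -42, -39, -27, -37

emp_id=30: tenure >= 20 OR dept = 'finance' → -28
emp_id=31: tenure >= 20 OR dept = 'finance' → -23
emp_id=32: tenure >= 7 OR salary > 62619 → -37
emp_id=33: tenure >= 7 OR salary > 62619 → -37
emp_id=34: tenure >= 20 OR dept = 'finance' → -23
emp_id=35: tenure >= 7 OR salary > 62619 → -42
emp_id=36: tenure >= 7 OR salary > 62619 → -39
emp_id=37: tenure >= 20 OR dept = 'finance' → -27
emp_id=38: tenure >= 7 OR salary > 62619 → -37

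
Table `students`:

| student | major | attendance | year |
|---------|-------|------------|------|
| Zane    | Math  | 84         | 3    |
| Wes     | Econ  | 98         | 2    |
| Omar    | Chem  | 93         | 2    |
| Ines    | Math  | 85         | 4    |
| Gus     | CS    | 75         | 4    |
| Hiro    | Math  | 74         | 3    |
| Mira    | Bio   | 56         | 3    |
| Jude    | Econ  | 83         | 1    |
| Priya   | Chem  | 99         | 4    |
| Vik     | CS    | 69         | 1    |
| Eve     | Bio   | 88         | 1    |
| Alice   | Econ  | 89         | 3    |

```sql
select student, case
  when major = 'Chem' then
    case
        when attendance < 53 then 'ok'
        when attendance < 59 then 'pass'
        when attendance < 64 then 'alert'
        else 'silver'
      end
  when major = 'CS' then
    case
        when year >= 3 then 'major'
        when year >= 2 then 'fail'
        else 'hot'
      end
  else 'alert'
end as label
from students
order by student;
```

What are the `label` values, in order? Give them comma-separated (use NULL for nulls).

student=Alice: major='Econ' → outer ELSE → alert
student=Eve: major='Bio' → outer ELSE → alert
student=Gus: major='CS' → inner[year >= 3] → major
student=Hiro: major='Math' → outer ELSE → alert
student=Ines: major='Math' → outer ELSE → alert
student=Jude: major='Econ' → outer ELSE → alert
student=Mira: major='Bio' → outer ELSE → alert
student=Omar: major='Chem' → inner[ELSE] → silver
student=Priya: major='Chem' → inner[ELSE] → silver
student=Vik: major='CS' → inner[ELSE] → hot
student=Wes: major='Econ' → outer ELSE → alert
student=Zane: major='Math' → outer ELSE → alert

alert, alert, major, alert, alert, alert, alert, silver, silver, hot, alert, alert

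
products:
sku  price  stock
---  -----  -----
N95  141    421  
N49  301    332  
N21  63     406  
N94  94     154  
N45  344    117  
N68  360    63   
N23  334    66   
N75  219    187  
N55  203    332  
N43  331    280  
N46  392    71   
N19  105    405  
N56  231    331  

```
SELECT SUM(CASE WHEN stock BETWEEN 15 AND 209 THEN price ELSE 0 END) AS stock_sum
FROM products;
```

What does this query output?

sku=N95: ✗
sku=N49: ✗
sku=N21: ✗
sku=N94: ✓ → 94
sku=N45: ✓ → 344
sku=N68: ✓ → 360
sku=N23: ✓ → 334
sku=N75: ✓ → 219
sku=N55: ✗
sku=N43: ✗
sku=N46: ✓ → 392
sku=N19: ✗
sku=N56: ✗
stock_sum = 94 + 344 + 360 + 334 + 219 + 392 = 1743

1743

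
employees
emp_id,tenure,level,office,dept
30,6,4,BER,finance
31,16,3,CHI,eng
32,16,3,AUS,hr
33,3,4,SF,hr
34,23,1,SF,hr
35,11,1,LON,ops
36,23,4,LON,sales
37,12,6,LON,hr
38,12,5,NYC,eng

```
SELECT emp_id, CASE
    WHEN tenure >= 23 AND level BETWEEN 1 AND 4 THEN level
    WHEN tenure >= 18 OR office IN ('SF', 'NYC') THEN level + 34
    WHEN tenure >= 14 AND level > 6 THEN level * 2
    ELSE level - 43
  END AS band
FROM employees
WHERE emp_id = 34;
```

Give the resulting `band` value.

1

emp_id = 34: tenure=23, level=1, office=SF, dept=hr.
tenure >= 23 AND level BETWEEN 1 AND 4 → true → 1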